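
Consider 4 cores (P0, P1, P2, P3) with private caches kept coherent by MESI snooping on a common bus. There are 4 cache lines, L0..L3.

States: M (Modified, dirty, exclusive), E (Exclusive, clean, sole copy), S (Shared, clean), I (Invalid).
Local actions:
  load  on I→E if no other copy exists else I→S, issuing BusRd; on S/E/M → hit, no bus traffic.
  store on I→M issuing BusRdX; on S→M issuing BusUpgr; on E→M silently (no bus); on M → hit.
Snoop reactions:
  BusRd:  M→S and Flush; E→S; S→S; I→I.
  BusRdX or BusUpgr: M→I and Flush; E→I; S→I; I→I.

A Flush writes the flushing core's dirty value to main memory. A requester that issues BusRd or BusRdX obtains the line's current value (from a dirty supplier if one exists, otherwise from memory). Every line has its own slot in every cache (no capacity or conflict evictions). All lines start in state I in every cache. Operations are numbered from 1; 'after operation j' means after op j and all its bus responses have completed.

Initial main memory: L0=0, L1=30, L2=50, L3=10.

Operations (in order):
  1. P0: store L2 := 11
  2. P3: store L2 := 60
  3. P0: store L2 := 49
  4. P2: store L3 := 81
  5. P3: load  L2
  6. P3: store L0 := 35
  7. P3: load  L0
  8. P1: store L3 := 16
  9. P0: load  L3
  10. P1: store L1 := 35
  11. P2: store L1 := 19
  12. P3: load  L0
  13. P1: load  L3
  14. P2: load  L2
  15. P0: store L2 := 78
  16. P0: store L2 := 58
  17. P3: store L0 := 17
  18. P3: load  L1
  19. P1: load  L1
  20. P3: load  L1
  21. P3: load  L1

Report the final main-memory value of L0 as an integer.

memory[L0] = 0

step 1: P0: store L2 := 11  ⟶  MIII  (L2)  txn=BusRdX  M[L2]=50
step 2: P3: store L2 := 60  ⟶  IIIM  (L2)  txn=BusRdX+Flush  M[L2]=11
step 3: P0: store L2 := 49  ⟶  MIII  (L2)  txn=BusRdX+Flush  M[L2]=60
step 4: P2: store L3 := 81  ⟶  IIMI  (L3)  txn=BusRdX  M[L3]=10
step 5: P3: load  L2  ⟶  SIIS  (L2)  txn=BusRd+Flush  M[L2]=49
step 6: P3: store L0 := 35  ⟶  IIIM  (L0)  txn=BusRdX  M[L0]=0
step 7: P3: load  L0  ⟶  IIIM  (L0)  txn=∅  M[L0]=0
step 8: P1: store L3 := 16  ⟶  IMII  (L3)  txn=BusRdX+Flush  M[L3]=81
step 9: P0: load  L3  ⟶  SSII  (L3)  txn=BusRd+Flush  M[L3]=16
step 10: P1: store L1 := 35  ⟶  IMII  (L1)  txn=BusRdX  M[L1]=30
step 11: P2: store L1 := 19  ⟶  IIMI  (L1)  txn=BusRdX+Flush  M[L1]=35
step 12: P3: load  L0  ⟶  IIIM  (L0)  txn=∅  M[L0]=0
step 13: P1: load  L3  ⟶  SSII  (L3)  txn=∅  M[L3]=16
step 14: P2: load  L2  ⟶  SISS  (L2)  txn=BusRd  M[L2]=49
step 15: P0: store L2 := 78  ⟶  MIII  (L2)  txn=BusUpgr  M[L2]=49
step 16: P0: store L2 := 58  ⟶  MIII  (L2)  txn=∅  M[L2]=49
step 17: P3: store L0 := 17  ⟶  IIIM  (L0)  txn=∅  M[L0]=0
step 18: P3: load  L1  ⟶  IISS  (L1)  txn=BusRd+Flush  M[L1]=19
step 19: P1: load  L1  ⟶  ISSS  (L1)  txn=BusRd  M[L1]=19
step 20: P3: load  L1  ⟶  ISSS  (L1)  txn=∅  M[L1]=19
step 21: P3: load  L1  ⟶  ISSS  (L1)  txn=∅  M[L1]=19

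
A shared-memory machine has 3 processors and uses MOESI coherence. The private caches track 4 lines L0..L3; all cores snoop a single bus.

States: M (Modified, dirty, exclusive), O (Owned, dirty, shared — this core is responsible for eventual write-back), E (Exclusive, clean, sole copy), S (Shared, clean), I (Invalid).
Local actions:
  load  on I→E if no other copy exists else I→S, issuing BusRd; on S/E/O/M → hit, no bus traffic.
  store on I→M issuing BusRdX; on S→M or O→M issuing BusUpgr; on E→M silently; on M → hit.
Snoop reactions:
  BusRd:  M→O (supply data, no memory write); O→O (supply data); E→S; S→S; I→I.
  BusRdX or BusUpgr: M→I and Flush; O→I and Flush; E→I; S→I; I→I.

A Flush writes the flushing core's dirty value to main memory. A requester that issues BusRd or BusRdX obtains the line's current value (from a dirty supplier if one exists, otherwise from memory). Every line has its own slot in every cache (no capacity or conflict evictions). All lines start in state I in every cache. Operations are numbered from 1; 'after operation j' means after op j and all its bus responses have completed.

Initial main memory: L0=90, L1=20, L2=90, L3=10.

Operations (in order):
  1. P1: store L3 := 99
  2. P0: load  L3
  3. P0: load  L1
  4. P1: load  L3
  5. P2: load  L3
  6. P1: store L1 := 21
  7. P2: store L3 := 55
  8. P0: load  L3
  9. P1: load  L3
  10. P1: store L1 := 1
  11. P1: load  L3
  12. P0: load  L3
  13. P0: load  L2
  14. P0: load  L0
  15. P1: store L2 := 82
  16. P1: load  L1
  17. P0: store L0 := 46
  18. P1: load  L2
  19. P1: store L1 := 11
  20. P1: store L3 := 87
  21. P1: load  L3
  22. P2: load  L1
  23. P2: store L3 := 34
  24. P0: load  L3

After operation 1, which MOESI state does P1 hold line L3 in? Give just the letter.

1. P1: store L3 := 99  bus=[BusRdX]  L3: P0=I P1=M P2=I  mem[L3]=10
2. P0: load  L3  bus=[BusRd]  L3: P0=S P1=O P2=I  mem[L3]=10
3. P0: load  L1  bus=[BusRd]  L1: P0=E P1=I P2=I  mem[L1]=20
4. P1: load  L3  bus=[-]  L3: P0=S P1=O P2=I  mem[L3]=10
5. P2: load  L3  bus=[BusRd]  L3: P0=S P1=O P2=S  mem[L3]=10
6. P1: store L1 := 21  bus=[BusRdX]  L1: P0=I P1=M P2=I  mem[L1]=20
7. P2: store L3 := 55  bus=[BusUpgr,Flush]  L3: P0=I P1=I P2=M  mem[L3]=99
8. P0: load  L3  bus=[BusRd]  L3: P0=S P1=I P2=O  mem[L3]=99
9. P1: load  L3  bus=[BusRd]  L3: P0=S P1=S P2=O  mem[L3]=99
10. P1: store L1 := 1  bus=[-]  L1: P0=I P1=M P2=I  mem[L1]=20
11. P1: load  L3  bus=[-]  L3: P0=S P1=S P2=O  mem[L3]=99
12. P0: load  L3  bus=[-]  L3: P0=S P1=S P2=O  mem[L3]=99
13. P0: load  L2  bus=[BusRd]  L2: P0=E P1=I P2=I  mem[L2]=90
14. P0: load  L0  bus=[BusRd]  L0: P0=E P1=I P2=I  mem[L0]=90
15. P1: store L2 := 82  bus=[BusRdX]  L2: P0=I P1=M P2=I  mem[L2]=90
16. P1: load  L1  bus=[-]  L1: P0=I P1=M P2=I  mem[L1]=20
17. P0: store L0 := 46  bus=[-]  L0: P0=M P1=I P2=I  mem[L0]=90
18. P1: load  L2  bus=[-]  L2: P0=I P1=M P2=I  mem[L2]=90
19. P1: store L1 := 11  bus=[-]  L1: P0=I P1=M P2=I  mem[L1]=20
20. P1: store L3 := 87  bus=[BusUpgr,Flush]  L3: P0=I P1=M P2=I  mem[L3]=55
21. P1: load  L3  bus=[-]  L3: P0=I P1=M P2=I  mem[L3]=55
22. P2: load  L1  bus=[BusRd]  L1: P0=I P1=O P2=S  mem[L1]=20
23. P2: store L3 := 34  bus=[BusRdX,Flush]  L3: P0=I P1=I P2=M  mem[L3]=87
24. P0: load  L3  bus=[BusRd]  L3: P0=S P1=I P2=O  mem[L3]=87

state = M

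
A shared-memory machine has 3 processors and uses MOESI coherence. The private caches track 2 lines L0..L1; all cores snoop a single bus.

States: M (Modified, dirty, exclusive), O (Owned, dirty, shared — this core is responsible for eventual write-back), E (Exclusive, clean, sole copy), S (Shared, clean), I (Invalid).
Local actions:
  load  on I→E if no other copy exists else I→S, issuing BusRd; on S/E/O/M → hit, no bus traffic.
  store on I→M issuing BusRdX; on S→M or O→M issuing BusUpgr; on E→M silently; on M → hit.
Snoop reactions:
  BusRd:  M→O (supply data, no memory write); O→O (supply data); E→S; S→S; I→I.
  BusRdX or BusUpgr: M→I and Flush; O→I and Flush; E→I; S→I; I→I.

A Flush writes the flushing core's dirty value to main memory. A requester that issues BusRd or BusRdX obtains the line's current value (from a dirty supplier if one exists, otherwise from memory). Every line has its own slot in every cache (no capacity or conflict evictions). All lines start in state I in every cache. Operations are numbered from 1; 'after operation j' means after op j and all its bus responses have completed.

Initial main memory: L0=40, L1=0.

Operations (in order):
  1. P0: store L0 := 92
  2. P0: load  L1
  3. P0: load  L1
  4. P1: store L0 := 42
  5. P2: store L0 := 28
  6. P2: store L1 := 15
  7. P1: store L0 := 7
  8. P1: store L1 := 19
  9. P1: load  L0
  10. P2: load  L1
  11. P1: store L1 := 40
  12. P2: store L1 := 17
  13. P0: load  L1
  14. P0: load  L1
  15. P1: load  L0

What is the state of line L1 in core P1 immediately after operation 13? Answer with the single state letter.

state = I

  op1 P0: store L0 := 92 → M/I/I on L0; bus BusRdX; mem=40
  op2 P0: load  L1 → E/I/I on L1; bus BusRd; mem=0
  op3 P0: load  L1 → E/I/I on L1; bus (none); mem=0
  op4 P1: store L0 := 42 → I/M/I on L0; bus BusRdX Flush; mem=92
  op5 P2: store L0 := 28 → I/I/M on L0; bus BusRdX Flush; mem=42
  op6 P2: store L1 := 15 → I/I/M on L1; bus BusRdX; mem=0
  op7 P1: store L0 := 7 → I/M/I on L0; bus BusRdX Flush; mem=28
  op8 P1: store L1 := 19 → I/M/I on L1; bus BusRdX Flush; mem=15
  op9 P1: load  L0 → I/M/I on L0; bus (none); mem=28
  op10 P2: load  L1 → I/O/S on L1; bus BusRd; mem=15
  op11 P1: store L1 := 40 → I/M/I on L1; bus BusUpgr; mem=15
  op12 P2: store L1 := 17 → I/I/M on L1; bus BusRdX Flush; mem=40
  op13 P0: load  L1 → S/I/O on L1; bus BusRd; mem=40
  op14 P0: load  L1 → S/I/O on L1; bus (none); mem=40
  op15 P1: load  L0 → I/M/I on L0; bus (none); mem=28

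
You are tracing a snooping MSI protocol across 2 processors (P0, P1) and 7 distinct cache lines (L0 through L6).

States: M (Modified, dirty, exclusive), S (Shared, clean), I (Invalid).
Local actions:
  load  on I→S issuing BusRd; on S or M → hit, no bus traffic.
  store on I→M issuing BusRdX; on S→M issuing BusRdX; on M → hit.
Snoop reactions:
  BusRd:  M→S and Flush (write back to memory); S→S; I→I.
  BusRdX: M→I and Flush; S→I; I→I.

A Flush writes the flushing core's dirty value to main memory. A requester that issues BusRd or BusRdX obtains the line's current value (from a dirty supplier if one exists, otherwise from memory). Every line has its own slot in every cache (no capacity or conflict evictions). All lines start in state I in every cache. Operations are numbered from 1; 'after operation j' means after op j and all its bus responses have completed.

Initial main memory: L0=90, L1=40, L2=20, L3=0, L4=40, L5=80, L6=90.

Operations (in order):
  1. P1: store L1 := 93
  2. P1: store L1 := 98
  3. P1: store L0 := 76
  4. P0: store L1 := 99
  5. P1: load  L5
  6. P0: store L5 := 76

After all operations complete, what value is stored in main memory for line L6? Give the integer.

  op1 P1: store L1 := 93 → I/M on L1; bus BusRdX; mem=40
  op2 P1: store L1 := 98 → I/M on L1; bus (none); mem=40
  op3 P1: store L0 := 76 → I/M on L0; bus BusRdX; mem=90
  op4 P0: store L1 := 99 → M/I on L1; bus BusRdX Flush; mem=98
  op5 P1: load  L5 → I/S on L5; bus BusRd; mem=80
  op6 P0: store L5 := 76 → M/I on L5; bus BusRdX; mem=80

memory[L6] = 90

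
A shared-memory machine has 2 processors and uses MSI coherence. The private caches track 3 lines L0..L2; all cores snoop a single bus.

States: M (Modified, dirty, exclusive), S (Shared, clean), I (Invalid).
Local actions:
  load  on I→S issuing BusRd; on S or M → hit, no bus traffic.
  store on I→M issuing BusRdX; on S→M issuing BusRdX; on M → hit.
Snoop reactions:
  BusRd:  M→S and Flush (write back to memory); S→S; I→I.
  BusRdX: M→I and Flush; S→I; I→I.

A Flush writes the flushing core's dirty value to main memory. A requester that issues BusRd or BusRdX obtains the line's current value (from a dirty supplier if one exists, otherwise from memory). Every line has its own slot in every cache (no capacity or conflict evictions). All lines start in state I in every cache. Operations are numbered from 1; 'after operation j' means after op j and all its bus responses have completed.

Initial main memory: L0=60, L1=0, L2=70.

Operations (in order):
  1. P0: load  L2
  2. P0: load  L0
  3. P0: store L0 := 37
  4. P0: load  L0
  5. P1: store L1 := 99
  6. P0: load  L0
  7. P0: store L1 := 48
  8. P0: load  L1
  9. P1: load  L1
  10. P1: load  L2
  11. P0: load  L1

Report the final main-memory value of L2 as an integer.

memory[L2] = 70

step 1: P0: load  L2  ⟶  SI  (L2)  txn=BusRd  M[L2]=70
step 2: P0: load  L0  ⟶  SI  (L0)  txn=BusRd  M[L0]=60
step 3: P0: store L0 := 37  ⟶  MI  (L0)  txn=BusRdX  M[L0]=60
step 4: P0: load  L0  ⟶  MI  (L0)  txn=∅  M[L0]=60
step 5: P1: store L1 := 99  ⟶  IM  (L1)  txn=BusRdX  M[L1]=0
step 6: P0: load  L0  ⟶  MI  (L0)  txn=∅  M[L0]=60
step 7: P0: store L1 := 48  ⟶  MI  (L1)  txn=BusRdX+Flush  M[L1]=99
step 8: P0: load  L1  ⟶  MI  (L1)  txn=∅  M[L1]=99
step 9: P1: load  L1  ⟶  SS  (L1)  txn=BusRd+Flush  M[L1]=48
step 10: P1: load  L2  ⟶  SS  (L2)  txn=BusRd  M[L2]=70
step 11: P0: load  L1  ⟶  SS  (L1)  txn=∅  M[L1]=48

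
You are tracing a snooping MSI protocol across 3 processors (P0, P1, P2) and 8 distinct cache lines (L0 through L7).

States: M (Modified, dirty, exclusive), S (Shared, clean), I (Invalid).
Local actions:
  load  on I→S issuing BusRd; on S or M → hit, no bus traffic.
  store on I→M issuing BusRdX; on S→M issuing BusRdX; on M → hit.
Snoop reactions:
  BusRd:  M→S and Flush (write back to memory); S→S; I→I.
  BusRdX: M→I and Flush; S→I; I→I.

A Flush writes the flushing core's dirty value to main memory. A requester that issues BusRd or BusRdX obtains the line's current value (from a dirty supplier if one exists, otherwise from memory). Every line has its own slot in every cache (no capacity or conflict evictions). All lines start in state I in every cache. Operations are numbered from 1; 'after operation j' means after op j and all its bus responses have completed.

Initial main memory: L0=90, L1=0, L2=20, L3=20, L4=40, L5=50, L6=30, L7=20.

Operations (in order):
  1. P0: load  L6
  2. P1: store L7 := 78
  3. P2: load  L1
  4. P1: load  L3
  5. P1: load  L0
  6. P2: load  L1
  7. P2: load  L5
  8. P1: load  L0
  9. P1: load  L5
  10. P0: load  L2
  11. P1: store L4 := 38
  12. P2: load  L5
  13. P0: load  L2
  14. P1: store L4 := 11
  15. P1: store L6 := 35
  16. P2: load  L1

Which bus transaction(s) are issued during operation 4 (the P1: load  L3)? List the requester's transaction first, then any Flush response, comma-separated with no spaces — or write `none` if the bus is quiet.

bus = BusRd

step 1: P0: load  L6  ⟶  SII  (L6)  txn=BusRd  M[L6]=30
step 2: P1: store L7 := 78  ⟶  IMI  (L7)  txn=BusRdX  M[L7]=20
step 3: P2: load  L1  ⟶  IIS  (L1)  txn=BusRd  M[L1]=0
step 4: P1: load  L3  ⟶  ISI  (L3)  txn=BusRd  M[L3]=20
step 5: P1: load  L0  ⟶  ISI  (L0)  txn=BusRd  M[L0]=90
step 6: P2: load  L1  ⟶  IIS  (L1)  txn=∅  M[L1]=0
step 7: P2: load  L5  ⟶  IIS  (L5)  txn=BusRd  M[L5]=50
step 8: P1: load  L0  ⟶  ISI  (L0)  txn=∅  M[L0]=90
step 9: P1: load  L5  ⟶  ISS  (L5)  txn=BusRd  M[L5]=50
step 10: P0: load  L2  ⟶  SII  (L2)  txn=BusRd  M[L2]=20
step 11: P1: store L4 := 38  ⟶  IMI  (L4)  txn=BusRdX  M[L4]=40
step 12: P2: load  L5  ⟶  ISS  (L5)  txn=∅  M[L5]=50
step 13: P0: load  L2  ⟶  SII  (L2)  txn=∅  M[L2]=20
step 14: P1: store L4 := 11  ⟶  IMI  (L4)  txn=∅  M[L4]=40
step 15: P1: store L6 := 35  ⟶  IMI  (L6)  txn=BusRdX  M[L6]=30
step 16: P2: load  L1  ⟶  IIS  (L1)  txn=∅  M[L1]=0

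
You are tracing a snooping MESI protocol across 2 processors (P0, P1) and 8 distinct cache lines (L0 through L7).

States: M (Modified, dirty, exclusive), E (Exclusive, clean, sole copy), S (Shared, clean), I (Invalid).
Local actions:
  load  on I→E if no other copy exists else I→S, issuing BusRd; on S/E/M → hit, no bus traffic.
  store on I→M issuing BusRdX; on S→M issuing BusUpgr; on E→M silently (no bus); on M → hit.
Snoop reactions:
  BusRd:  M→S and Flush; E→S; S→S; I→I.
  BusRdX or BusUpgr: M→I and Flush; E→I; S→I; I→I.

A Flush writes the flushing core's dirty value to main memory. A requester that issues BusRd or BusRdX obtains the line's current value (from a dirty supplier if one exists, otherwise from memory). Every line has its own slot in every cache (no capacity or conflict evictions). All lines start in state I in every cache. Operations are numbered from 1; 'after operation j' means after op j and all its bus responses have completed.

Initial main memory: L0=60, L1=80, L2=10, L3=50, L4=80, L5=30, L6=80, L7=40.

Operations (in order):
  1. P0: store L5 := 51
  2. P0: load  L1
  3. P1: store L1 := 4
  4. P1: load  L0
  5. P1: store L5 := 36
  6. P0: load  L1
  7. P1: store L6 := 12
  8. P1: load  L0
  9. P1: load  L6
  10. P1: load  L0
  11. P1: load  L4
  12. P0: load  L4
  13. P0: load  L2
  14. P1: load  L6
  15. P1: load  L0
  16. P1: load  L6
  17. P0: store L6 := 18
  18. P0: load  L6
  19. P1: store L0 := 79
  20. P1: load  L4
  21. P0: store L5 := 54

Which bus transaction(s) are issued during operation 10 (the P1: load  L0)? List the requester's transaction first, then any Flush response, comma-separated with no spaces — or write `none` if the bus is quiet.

  op1 P0: store L5 := 51 → M/I on L5; bus BusRdX; mem=30
  op2 P0: load  L1 → E/I on L1; bus BusRd; mem=80
  op3 P1: store L1 := 4 → I/M on L1; bus BusRdX; mem=80
  op4 P1: load  L0 → I/E on L0; bus BusRd; mem=60
  op5 P1: store L5 := 36 → I/M on L5; bus BusRdX Flush; mem=51
  op6 P0: load  L1 → S/S on L1; bus BusRd Flush; mem=4
  op7 P1: store L6 := 12 → I/M on L6; bus BusRdX; mem=80
  op8 P1: load  L0 → I/E on L0; bus (none); mem=60
  op9 P1: load  L6 → I/M on L6; bus (none); mem=80
  op10 P1: load  L0 → I/E on L0; bus (none); mem=60
  op11 P1: load  L4 → I/E on L4; bus BusRd; mem=80
  op12 P0: load  L4 → S/S on L4; bus BusRd; mem=80
  op13 P0: load  L2 → E/I on L2; bus BusRd; mem=10
  op14 P1: load  L6 → I/M on L6; bus (none); mem=80
  op15 P1: load  L0 → I/E on L0; bus (none); mem=60
  op16 P1: load  L6 → I/M on L6; bus (none); mem=80
  op17 P0: store L6 := 18 → M/I on L6; bus BusRdX Flush; mem=12
  op18 P0: load  L6 → M/I on L6; bus (none); mem=12
  op19 P1: store L0 := 79 → I/M on L0; bus (none); mem=60
  op20 P1: load  L4 → S/S on L4; bus (none); mem=80
  op21 P0: store L5 := 54 → M/I on L5; bus BusRdX Flush; mem=36

bus = none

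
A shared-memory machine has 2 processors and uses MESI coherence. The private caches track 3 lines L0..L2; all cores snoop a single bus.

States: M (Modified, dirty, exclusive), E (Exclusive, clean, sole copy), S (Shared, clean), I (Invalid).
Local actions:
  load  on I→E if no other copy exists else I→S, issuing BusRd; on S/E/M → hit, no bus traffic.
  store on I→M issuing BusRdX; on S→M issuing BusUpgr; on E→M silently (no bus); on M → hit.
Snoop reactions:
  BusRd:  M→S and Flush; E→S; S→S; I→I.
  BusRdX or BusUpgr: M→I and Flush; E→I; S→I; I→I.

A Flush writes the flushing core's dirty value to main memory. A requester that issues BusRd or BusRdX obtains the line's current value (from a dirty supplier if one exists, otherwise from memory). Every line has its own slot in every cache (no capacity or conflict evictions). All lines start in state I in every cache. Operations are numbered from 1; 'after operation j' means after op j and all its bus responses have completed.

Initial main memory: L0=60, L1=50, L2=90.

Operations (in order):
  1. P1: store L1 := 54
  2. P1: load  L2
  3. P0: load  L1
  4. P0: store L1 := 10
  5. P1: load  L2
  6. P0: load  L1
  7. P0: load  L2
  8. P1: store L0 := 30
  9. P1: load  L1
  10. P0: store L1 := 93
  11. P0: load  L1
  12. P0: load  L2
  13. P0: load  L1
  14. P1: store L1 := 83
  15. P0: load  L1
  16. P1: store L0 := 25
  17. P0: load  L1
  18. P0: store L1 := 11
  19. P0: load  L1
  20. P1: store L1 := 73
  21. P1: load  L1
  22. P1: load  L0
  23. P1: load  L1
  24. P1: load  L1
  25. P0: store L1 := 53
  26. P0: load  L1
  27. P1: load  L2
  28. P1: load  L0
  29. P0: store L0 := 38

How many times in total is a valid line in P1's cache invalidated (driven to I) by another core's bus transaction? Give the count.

invalidations = 5

1. P1: store L1 := 54  bus=[BusRdX]  L1: P0=I P1=M  mem[L1]=50
2. P1: load  L2  bus=[BusRd]  L2: P0=I P1=E  mem[L2]=90
3. P0: load  L1  bus=[BusRd,Flush]  L1: P0=S P1=S  mem[L1]=54
4. P0: store L1 := 10  bus=[BusUpgr]  L1: P0=M P1=I  mem[L1]=54
5. P1: load  L2  bus=[-]  L2: P0=I P1=E  mem[L2]=90
6. P0: load  L1  bus=[-]  L1: P0=M P1=I  mem[L1]=54
7. P0: load  L2  bus=[BusRd]  L2: P0=S P1=S  mem[L2]=90
8. P1: store L0 := 30  bus=[BusRdX]  L0: P0=I P1=M  mem[L0]=60
9. P1: load  L1  bus=[BusRd,Flush]  L1: P0=S P1=S  mem[L1]=10
10. P0: store L1 := 93  bus=[BusUpgr]  L1: P0=M P1=I  mem[L1]=10
11. P0: load  L1  bus=[-]  L1: P0=M P1=I  mem[L1]=10
12. P0: load  L2  bus=[-]  L2: P0=S P1=S  mem[L2]=90
13. P0: load  L1  bus=[-]  L1: P0=M P1=I  mem[L1]=10
14. P1: store L1 := 83  bus=[BusRdX,Flush]  L1: P0=I P1=M  mem[L1]=93
15. P0: load  L1  bus=[BusRd,Flush]  L1: P0=S P1=S  mem[L1]=83
16. P1: store L0 := 25  bus=[-]  L0: P0=I P1=M  mem[L0]=60
17. P0: load  L1  bus=[-]  L1: P0=S P1=S  mem[L1]=83
18. P0: store L1 := 11  bus=[BusUpgr]  L1: P0=M P1=I  mem[L1]=83
19. P0: load  L1  bus=[-]  L1: P0=M P1=I  mem[L1]=83
20. P1: store L1 := 73  bus=[BusRdX,Flush]  L1: P0=I P1=M  mem[L1]=11
21. P1: load  L1  bus=[-]  L1: P0=I P1=M  mem[L1]=11
22. P1: load  L0  bus=[-]  L0: P0=I P1=M  mem[L0]=60
23. P1: load  L1  bus=[-]  L1: P0=I P1=M  mem[L1]=11
24. P1: load  L1  bus=[-]  L1: P0=I P1=M  mem[L1]=11
25. P0: store L1 := 53  bus=[BusRdX,Flush]  L1: P0=M P1=I  mem[L1]=73
26. P0: load  L1  bus=[-]  L1: P0=M P1=I  mem[L1]=73
27. P1: load  L2  bus=[-]  L2: P0=S P1=S  mem[L2]=90
28. P1: load  L0  bus=[-]  L0: P0=I P1=M  mem[L0]=60
29. P0: store L0 := 38  bus=[BusRdX,Flush]  L0: P0=M P1=I  mem[L0]=25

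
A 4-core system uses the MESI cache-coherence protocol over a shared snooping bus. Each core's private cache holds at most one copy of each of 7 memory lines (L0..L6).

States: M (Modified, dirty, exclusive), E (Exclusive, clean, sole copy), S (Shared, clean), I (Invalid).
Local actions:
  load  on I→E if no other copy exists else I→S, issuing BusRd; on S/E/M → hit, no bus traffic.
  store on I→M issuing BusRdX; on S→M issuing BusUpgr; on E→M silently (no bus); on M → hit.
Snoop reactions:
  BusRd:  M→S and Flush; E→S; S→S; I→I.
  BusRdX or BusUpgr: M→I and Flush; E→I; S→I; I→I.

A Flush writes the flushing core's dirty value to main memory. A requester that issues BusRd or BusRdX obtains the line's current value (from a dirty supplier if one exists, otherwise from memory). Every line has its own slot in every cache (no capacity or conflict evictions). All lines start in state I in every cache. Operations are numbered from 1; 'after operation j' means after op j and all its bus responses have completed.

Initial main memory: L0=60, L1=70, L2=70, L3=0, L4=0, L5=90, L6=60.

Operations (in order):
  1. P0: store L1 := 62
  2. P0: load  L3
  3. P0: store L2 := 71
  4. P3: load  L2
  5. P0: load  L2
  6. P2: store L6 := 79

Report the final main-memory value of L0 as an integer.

memory[L0] = 60

step 1: P0: store L1 := 62  ⟶  MIII  (L1)  txn=BusRdX  M[L1]=70
step 2: P0: load  L3  ⟶  EIII  (L3)  txn=BusRd  M[L3]=0
step 3: P0: store L2 := 71  ⟶  MIII  (L2)  txn=BusRdX  M[L2]=70
step 4: P3: load  L2  ⟶  SIIS  (L2)  txn=BusRd+Flush  M[L2]=71
step 5: P0: load  L2  ⟶  SIIS  (L2)  txn=∅  M[L2]=71
step 6: P2: store L6 := 79  ⟶  IIMI  (L6)  txn=BusRdX  M[L6]=60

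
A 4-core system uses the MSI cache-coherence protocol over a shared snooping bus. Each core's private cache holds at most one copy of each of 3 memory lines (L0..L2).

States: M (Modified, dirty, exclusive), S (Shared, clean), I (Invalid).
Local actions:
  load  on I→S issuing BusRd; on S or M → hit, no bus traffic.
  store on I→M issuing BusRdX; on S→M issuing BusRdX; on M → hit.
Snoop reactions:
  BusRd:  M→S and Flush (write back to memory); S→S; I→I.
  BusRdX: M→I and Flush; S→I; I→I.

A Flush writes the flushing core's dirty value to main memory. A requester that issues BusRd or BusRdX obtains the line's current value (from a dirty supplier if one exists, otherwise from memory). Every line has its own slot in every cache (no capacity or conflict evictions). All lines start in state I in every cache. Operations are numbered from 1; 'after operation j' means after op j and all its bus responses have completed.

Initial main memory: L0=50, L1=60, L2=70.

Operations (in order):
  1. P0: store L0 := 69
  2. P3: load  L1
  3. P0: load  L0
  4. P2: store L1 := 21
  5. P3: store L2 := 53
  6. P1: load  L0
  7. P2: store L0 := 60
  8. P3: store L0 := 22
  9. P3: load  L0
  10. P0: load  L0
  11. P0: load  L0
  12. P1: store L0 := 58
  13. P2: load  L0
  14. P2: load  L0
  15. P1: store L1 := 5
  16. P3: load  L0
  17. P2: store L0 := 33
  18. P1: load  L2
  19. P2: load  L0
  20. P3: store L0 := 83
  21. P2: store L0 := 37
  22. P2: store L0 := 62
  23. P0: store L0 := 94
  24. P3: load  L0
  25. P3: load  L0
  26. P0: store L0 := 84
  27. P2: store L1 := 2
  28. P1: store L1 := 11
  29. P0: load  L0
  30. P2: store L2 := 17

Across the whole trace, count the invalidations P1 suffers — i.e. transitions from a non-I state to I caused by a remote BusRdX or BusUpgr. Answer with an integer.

[1] P0: store L0 := 69 | P0:M(69), P1:I, P2:I, P3:I | bus: BusRdX
[2] P3: load  L1 | P0:I, P1:I, P2:I, P3:S(60) | bus: BusRd
[3] P0: load  L0 | P0:M(69), P1:I, P2:I, P3:I | bus: none
[4] P2: store L1 := 21 | P0:I, P1:I, P2:M(21), P3:I | bus: BusRdX
[5] P3: store L2 := 53 | P0:I, P1:I, P2:I, P3:M(53) | bus: BusRdX
[6] P1: load  L0 | P0:S(69), P1:S(69), P2:I, P3:I | bus: BusRd,Flush
[7] P2: store L0 := 60 | P0:I, P1:I, P2:M(60), P3:I | bus: BusRdX
[8] P3: store L0 := 22 | P0:I, P1:I, P2:I, P3:M(22) | bus: BusRdX,Flush
[9] P3: load  L0 | P0:I, P1:I, P2:I, P3:M(22) | bus: none
[10] P0: load  L0 | P0:S(22), P1:I, P2:I, P3:S(22) | bus: BusRd,Flush
[11] P0: load  L0 | P0:S(22), P1:I, P2:I, P3:S(22) | bus: none
[12] P1: store L0 := 58 | P0:I, P1:M(58), P2:I, P3:I | bus: BusRdX
[13] P2: load  L0 | P0:I, P1:S(58), P2:S(58), P3:I | bus: BusRd,Flush
[14] P2: load  L0 | P0:I, P1:S(58), P2:S(58), P3:I | bus: none
[15] P1: store L1 := 5 | P0:I, P1:M(5), P2:I, P3:I | bus: BusRdX,Flush
[16] P3: load  L0 | P0:I, P1:S(58), P2:S(58), P3:S(58) | bus: BusRd
[17] P2: store L0 := 33 | P0:I, P1:I, P2:M(33), P3:I | bus: BusRdX
[18] P1: load  L2 | P0:I, P1:S(53), P2:I, P3:S(53) | bus: BusRd,Flush
[19] P2: load  L0 | P0:I, P1:I, P2:M(33), P3:I | bus: none
[20] P3: store L0 := 83 | P0:I, P1:I, P2:I, P3:M(83) | bus: BusRdX,Flush
[21] P2: store L0 := 37 | P0:I, P1:I, P2:M(37), P3:I | bus: BusRdX,Flush
[22] P2: store L0 := 62 | P0:I, P1:I, P2:M(62), P3:I | bus: none
[23] P0: store L0 := 94 | P0:M(94), P1:I, P2:I, P3:I | bus: BusRdX,Flush
[24] P3: load  L0 | P0:S(94), P1:I, P2:I, P3:S(94) | bus: BusRd,Flush
[25] P3: load  L0 | P0:S(94), P1:I, P2:I, P3:S(94) | bus: none
[26] P0: store L0 := 84 | P0:M(84), P1:I, P2:I, P3:I | bus: BusRdX
[27] P2: store L1 := 2 | P0:I, P1:I, P2:M(2), P3:I | bus: BusRdX,Flush
[28] P1: store L1 := 11 | P0:I, P1:M(11), P2:I, P3:I | bus: BusRdX,Flush
[29] P0: load  L0 | P0:M(84), P1:I, P2:I, P3:I | bus: none
[30] P2: store L2 := 17 | P0:I, P1:I, P2:M(17), P3:I | bus: BusRdX

invalidations = 4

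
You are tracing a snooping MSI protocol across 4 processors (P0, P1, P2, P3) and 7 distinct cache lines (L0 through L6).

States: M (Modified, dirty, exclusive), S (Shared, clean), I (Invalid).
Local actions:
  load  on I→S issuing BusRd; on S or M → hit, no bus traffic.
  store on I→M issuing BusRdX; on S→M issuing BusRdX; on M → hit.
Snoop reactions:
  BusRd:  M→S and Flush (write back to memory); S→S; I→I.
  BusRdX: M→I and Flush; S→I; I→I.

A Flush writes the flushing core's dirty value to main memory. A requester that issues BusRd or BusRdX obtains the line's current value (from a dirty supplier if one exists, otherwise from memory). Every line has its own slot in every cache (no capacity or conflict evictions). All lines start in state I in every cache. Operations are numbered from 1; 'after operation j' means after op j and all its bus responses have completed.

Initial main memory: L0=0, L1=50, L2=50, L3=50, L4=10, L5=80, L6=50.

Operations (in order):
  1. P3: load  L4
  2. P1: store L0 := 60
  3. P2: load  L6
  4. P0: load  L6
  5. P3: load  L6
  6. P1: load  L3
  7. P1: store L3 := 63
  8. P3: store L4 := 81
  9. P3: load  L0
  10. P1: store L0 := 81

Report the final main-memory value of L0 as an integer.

[1] P3: load  L4 | P0:I, P1:I, P2:I, P3:S(10) | bus: BusRd
[2] P1: store L0 := 60 | P0:I, P1:M(60), P2:I, P3:I | bus: BusRdX
[3] P2: load  L6 | P0:I, P1:I, P2:S(50), P3:I | bus: BusRd
[4] P0: load  L6 | P0:S(50), P1:I, P2:S(50), P3:I | bus: BusRd
[5] P3: load  L6 | P0:S(50), P1:I, P2:S(50), P3:S(50) | bus: BusRd
[6] P1: load  L3 | P0:I, P1:S(50), P2:I, P3:I | bus: BusRd
[7] P1: store L3 := 63 | P0:I, P1:M(63), P2:I, P3:I | bus: BusRdX
[8] P3: store L4 := 81 | P0:I, P1:I, P2:I, P3:M(81) | bus: BusRdX
[9] P3: load  L0 | P0:I, P1:S(60), P2:I, P3:S(60) | bus: BusRd,Flush
[10] P1: store L0 := 81 | P0:I, P1:M(81), P2:I, P3:I | bus: BusRdX

memory[L0] = 60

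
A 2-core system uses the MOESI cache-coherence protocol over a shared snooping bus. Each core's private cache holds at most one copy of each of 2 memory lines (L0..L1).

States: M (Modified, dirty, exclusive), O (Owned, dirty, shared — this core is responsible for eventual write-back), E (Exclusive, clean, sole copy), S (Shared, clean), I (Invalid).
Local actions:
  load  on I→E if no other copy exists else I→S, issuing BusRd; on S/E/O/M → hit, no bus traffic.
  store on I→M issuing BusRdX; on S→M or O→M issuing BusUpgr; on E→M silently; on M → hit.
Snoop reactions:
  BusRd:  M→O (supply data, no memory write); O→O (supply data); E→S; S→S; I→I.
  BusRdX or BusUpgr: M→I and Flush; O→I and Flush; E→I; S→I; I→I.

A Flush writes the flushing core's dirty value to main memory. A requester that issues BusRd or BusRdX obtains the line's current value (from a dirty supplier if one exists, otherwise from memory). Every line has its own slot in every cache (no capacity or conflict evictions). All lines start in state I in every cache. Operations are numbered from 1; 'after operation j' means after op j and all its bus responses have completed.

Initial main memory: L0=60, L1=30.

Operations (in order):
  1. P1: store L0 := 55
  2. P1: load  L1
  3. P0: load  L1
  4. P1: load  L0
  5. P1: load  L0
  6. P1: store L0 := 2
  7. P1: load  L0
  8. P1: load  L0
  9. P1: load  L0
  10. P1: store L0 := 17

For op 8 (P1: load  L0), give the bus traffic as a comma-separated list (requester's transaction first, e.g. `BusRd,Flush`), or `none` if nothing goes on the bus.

bus = none

  op1 P1: store L0 := 55 → I/M on L0; bus BusRdX; mem=60
  op2 P1: load  L1 → I/E on L1; bus BusRd; mem=30
  op3 P0: load  L1 → S/S on L1; bus BusRd; mem=30
  op4 P1: load  L0 → I/M on L0; bus (none); mem=60
  op5 P1: load  L0 → I/M on L0; bus (none); mem=60
  op6 P1: store L0 := 2 → I/M on L0; bus (none); mem=60
  op7 P1: load  L0 → I/M on L0; bus (none); mem=60
  op8 P1: load  L0 → I/M on L0; bus (none); mem=60
  op9 P1: load  L0 → I/M on L0; bus (none); mem=60
  op10 P1: store L0 := 17 → I/M on L0; bus (none); mem=60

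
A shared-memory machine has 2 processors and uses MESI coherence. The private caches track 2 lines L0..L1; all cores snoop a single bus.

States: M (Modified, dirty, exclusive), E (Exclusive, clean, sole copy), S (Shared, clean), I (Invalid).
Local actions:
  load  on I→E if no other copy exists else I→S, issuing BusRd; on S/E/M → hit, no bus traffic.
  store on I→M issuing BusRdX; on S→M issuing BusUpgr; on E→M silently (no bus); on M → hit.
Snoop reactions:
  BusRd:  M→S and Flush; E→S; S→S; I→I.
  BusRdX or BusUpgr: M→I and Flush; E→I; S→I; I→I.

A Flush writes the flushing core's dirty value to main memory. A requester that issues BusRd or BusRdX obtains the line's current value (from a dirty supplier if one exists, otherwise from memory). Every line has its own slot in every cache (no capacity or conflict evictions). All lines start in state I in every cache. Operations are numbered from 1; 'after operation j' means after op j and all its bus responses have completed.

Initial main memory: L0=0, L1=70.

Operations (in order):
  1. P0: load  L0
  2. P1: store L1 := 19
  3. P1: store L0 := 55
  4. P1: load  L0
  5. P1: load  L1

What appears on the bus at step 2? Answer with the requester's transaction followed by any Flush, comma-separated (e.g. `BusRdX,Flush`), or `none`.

step 1: P0: load  L0  ⟶  EI  (L0)  txn=BusRd  M[L0]=0
step 2: P1: store L1 := 19  ⟶  IM  (L1)  txn=BusRdX  M[L1]=70
step 3: P1: store L0 := 55  ⟶  IM  (L0)  txn=BusRdX  M[L0]=0
step 4: P1: load  L0  ⟶  IM  (L0)  txn=∅  M[L0]=0
step 5: P1: load  L1  ⟶  IM  (L1)  txn=∅  M[L1]=70

bus = BusRdX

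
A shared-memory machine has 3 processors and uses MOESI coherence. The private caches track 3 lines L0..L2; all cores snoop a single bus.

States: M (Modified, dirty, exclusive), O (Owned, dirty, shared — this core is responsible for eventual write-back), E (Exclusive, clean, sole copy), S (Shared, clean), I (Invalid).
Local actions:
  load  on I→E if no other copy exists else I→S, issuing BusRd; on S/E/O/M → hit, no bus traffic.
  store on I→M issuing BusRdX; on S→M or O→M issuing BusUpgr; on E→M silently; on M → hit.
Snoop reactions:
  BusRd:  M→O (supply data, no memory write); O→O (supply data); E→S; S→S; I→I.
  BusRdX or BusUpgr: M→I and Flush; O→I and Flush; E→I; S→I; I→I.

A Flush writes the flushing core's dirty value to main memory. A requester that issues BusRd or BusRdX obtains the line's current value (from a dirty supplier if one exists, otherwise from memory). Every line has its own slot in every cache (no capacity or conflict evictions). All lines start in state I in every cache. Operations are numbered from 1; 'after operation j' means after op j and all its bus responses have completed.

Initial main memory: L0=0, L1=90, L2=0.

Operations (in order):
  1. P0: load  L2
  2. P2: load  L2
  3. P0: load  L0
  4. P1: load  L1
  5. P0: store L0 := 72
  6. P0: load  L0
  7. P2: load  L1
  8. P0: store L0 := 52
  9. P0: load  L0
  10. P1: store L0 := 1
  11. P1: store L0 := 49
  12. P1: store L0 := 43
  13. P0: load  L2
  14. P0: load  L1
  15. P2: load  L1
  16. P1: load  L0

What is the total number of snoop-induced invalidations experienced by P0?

invalidations = 1

step 1: P0: load  L2  ⟶  EII  (L2)  txn=BusRd  M[L2]=0
step 2: P2: load  L2  ⟶  SIS  (L2)  txn=BusRd  M[L2]=0
step 3: P0: load  L0  ⟶  EII  (L0)  txn=BusRd  M[L0]=0
step 4: P1: load  L1  ⟶  IEI  (L1)  txn=BusRd  M[L1]=90
step 5: P0: store L0 := 72  ⟶  MII  (L0)  txn=∅  M[L0]=0
step 6: P0: load  L0  ⟶  MII  (L0)  txn=∅  M[L0]=0
step 7: P2: load  L1  ⟶  ISS  (L1)  txn=BusRd  M[L1]=90
step 8: P0: store L0 := 52  ⟶  MII  (L0)  txn=∅  M[L0]=0
step 9: P0: load  L0  ⟶  MII  (L0)  txn=∅  M[L0]=0
step 10: P1: store L0 := 1  ⟶  IMI  (L0)  txn=BusRdX+Flush  M[L0]=52
step 11: P1: store L0 := 49  ⟶  IMI  (L0)  txn=∅  M[L0]=52
step 12: P1: store L0 := 43  ⟶  IMI  (L0)  txn=∅  M[L0]=52
step 13: P0: load  L2  ⟶  SIS  (L2)  txn=∅  M[L2]=0
step 14: P0: load  L1  ⟶  SSS  (L1)  txn=BusRd  M[L1]=90
step 15: P2: load  L1  ⟶  SSS  (L1)  txn=∅  M[L1]=90
step 16: P1: load  L0  ⟶  IMI  (L0)  txn=∅  M[L0]=52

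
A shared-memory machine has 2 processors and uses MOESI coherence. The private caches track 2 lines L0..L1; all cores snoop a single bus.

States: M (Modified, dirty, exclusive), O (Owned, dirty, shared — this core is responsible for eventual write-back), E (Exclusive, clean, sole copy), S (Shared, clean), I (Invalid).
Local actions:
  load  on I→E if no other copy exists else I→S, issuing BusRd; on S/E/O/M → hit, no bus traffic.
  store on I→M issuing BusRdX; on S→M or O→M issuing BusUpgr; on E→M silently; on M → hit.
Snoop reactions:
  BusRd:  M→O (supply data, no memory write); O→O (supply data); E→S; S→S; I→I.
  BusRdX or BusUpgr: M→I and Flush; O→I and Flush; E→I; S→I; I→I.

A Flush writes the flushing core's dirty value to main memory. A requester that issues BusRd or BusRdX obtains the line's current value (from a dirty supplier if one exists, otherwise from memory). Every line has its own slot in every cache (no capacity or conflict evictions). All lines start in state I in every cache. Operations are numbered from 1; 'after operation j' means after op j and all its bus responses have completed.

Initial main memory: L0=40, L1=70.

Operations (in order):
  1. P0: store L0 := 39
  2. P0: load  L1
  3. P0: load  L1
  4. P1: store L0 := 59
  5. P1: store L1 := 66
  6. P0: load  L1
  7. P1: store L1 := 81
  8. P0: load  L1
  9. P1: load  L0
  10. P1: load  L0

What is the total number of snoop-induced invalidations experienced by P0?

invalidations = 3

1. P0: store L0 := 39  bus=[BusRdX]  L0: P0=M P1=I  mem[L0]=40
2. P0: load  L1  bus=[BusRd]  L1: P0=E P1=I  mem[L1]=70
3. P0: load  L1  bus=[-]  L1: P0=E P1=I  mem[L1]=70
4. P1: store L0 := 59  bus=[BusRdX,Flush]  L0: P0=I P1=M  mem[L0]=39
5. P1: store L1 := 66  bus=[BusRdX]  L1: P0=I P1=M  mem[L1]=70
6. P0: load  L1  bus=[BusRd]  L1: P0=S P1=O  mem[L1]=70
7. P1: store L1 := 81  bus=[BusUpgr]  L1: P0=I P1=M  mem[L1]=70
8. P0: load  L1  bus=[BusRd]  L1: P0=S P1=O  mem[L1]=70
9. P1: load  L0  bus=[-]  L0: P0=I P1=M  mem[L0]=39
10. P1: load  L0  bus=[-]  L0: P0=I P1=M  mem[L0]=39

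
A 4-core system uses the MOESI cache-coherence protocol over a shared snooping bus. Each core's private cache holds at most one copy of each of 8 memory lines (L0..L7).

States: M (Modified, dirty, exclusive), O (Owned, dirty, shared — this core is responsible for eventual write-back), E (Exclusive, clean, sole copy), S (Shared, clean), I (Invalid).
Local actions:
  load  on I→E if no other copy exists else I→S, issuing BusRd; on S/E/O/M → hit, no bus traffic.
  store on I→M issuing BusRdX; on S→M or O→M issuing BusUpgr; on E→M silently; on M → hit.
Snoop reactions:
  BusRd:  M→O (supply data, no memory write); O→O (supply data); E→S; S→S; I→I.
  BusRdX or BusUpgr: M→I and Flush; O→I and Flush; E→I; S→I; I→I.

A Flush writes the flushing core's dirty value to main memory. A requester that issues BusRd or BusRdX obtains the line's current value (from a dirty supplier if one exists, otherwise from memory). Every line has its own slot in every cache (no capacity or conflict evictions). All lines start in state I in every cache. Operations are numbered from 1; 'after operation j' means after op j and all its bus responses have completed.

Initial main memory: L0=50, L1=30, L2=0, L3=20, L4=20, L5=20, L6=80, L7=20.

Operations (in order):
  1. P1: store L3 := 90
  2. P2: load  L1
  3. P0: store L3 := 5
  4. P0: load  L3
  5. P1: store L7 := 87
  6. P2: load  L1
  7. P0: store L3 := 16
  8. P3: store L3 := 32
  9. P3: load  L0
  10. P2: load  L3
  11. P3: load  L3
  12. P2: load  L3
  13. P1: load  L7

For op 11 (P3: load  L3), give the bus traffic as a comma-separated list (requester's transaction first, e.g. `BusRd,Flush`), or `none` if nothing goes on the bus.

bus = none

1. P1: store L3 := 90  bus=[BusRdX]  L3: P0=I P1=M P2=I P3=I  mem[L3]=20
2. P2: load  L1  bus=[BusRd]  L1: P0=I P1=I P2=E P3=I  mem[L1]=30
3. P0: store L3 := 5  bus=[BusRdX,Flush]  L3: P0=M P1=I P2=I P3=I  mem[L3]=90
4. P0: load  L3  bus=[-]  L3: P0=M P1=I P2=I P3=I  mem[L3]=90
5. P1: store L7 := 87  bus=[BusRdX]  L7: P0=I P1=M P2=I P3=I  mem[L7]=20
6. P2: load  L1  bus=[-]  L1: P0=I P1=I P2=E P3=I  mem[L1]=30
7. P0: store L3 := 16  bus=[-]  L3: P0=M P1=I P2=I P3=I  mem[L3]=90
8. P3: store L3 := 32  bus=[BusRdX,Flush]  L3: P0=I P1=I P2=I P3=M  mem[L3]=16
9. P3: load  L0  bus=[BusRd]  L0: P0=I P1=I P2=I P3=E  mem[L0]=50
10. P2: load  L3  bus=[BusRd]  L3: P0=I P1=I P2=S P3=O  mem[L3]=16
11. P3: load  L3  bus=[-]  L3: P0=I P1=I P2=S P3=O  mem[L3]=16
12. P2: load  L3  bus=[-]  L3: P0=I P1=I P2=S P3=O  mem[L3]=16
13. P1: load  L7  bus=[-]  L7: P0=I P1=M P2=I P3=I  mem[L7]=20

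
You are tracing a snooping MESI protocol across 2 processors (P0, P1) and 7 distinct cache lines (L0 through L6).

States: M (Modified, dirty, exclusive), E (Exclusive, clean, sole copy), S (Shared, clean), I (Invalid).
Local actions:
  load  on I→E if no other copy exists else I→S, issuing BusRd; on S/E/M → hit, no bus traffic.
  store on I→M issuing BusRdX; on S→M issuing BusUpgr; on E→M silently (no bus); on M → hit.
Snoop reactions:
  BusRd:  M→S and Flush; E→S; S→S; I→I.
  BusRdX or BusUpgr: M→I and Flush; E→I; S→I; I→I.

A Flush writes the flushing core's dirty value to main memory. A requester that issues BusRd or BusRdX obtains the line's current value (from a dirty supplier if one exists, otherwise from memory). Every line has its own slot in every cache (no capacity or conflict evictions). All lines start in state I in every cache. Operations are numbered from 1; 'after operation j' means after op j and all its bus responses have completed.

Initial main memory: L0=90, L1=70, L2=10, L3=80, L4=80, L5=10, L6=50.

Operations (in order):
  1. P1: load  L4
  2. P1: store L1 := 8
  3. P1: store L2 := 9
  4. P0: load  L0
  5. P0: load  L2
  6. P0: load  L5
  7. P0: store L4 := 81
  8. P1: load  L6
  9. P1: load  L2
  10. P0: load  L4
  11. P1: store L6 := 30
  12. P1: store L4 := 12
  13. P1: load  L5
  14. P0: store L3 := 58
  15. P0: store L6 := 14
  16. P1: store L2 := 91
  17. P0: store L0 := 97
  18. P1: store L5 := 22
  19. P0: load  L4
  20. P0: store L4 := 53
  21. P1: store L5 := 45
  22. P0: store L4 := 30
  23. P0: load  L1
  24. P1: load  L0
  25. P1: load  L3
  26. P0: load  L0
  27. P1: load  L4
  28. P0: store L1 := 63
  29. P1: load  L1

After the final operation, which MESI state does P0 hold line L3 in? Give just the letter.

state = S

step 1: P1: load  L4  ⟶  IE  (L4)  txn=BusRd  M[L4]=80
step 2: P1: store L1 := 8  ⟶  IM  (L1)  txn=BusRdX  M[L1]=70
step 3: P1: store L2 := 9  ⟶  IM  (L2)  txn=BusRdX  M[L2]=10
step 4: P0: load  L0  ⟶  EI  (L0)  txn=BusRd  M[L0]=90
step 5: P0: load  L2  ⟶  SS  (L2)  txn=BusRd+Flush  M[L2]=9
step 6: P0: load  L5  ⟶  EI  (L5)  txn=BusRd  M[L5]=10
step 7: P0: store L4 := 81  ⟶  MI  (L4)  txn=BusRdX  M[L4]=80
step 8: P1: load  L6  ⟶  IE  (L6)  txn=BusRd  M[L6]=50
step 9: P1: load  L2  ⟶  SS  (L2)  txn=∅  M[L2]=9
step 10: P0: load  L4  ⟶  MI  (L4)  txn=∅  M[L4]=80
step 11: P1: store L6 := 30  ⟶  IM  (L6)  txn=∅  M[L6]=50
step 12: P1: store L4 := 12  ⟶  IM  (L4)  txn=BusRdX+Flush  M[L4]=81
step 13: P1: load  L5  ⟶  SS  (L5)  txn=BusRd  M[L5]=10
step 14: P0: store L3 := 58  ⟶  MI  (L3)  txn=BusRdX  M[L3]=80
step 15: P0: store L6 := 14  ⟶  MI  (L6)  txn=BusRdX+Flush  M[L6]=30
step 16: P1: store L2 := 91  ⟶  IM  (L2)  txn=BusUpgr  M[L2]=9
step 17: P0: store L0 := 97  ⟶  MI  (L0)  txn=∅  M[L0]=90
step 18: P1: store L5 := 22  ⟶  IM  (L5)  txn=BusUpgr  M[L5]=10
step 19: P0: load  L4  ⟶  SS  (L4)  txn=BusRd+Flush  M[L4]=12
step 20: P0: store L4 := 53  ⟶  MI  (L4)  txn=BusUpgr  M[L4]=12
step 21: P1: store L5 := 45  ⟶  IM  (L5)  txn=∅  M[L5]=10
step 22: P0: store L4 := 30  ⟶  MI  (L4)  txn=∅  M[L4]=12
step 23: P0: load  L1  ⟶  SS  (L1)  txn=BusRd+Flush  M[L1]=8
step 24: P1: load  L0  ⟶  SS  (L0)  txn=BusRd+Flush  M[L0]=97
step 25: P1: load  L3  ⟶  SS  (L3)  txn=BusRd+Flush  M[L3]=58
step 26: P0: load  L0  ⟶  SS  (L0)  txn=∅  M[L0]=97
step 27: P1: load  L4  ⟶  SS  (L4)  txn=BusRd+Flush  M[L4]=30
step 28: P0: store L1 := 63  ⟶  MI  (L1)  txn=BusUpgr  M[L1]=8
step 29: P1: load  L1  ⟶  SS  (L1)  txn=BusRd+Flush  M[L1]=63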